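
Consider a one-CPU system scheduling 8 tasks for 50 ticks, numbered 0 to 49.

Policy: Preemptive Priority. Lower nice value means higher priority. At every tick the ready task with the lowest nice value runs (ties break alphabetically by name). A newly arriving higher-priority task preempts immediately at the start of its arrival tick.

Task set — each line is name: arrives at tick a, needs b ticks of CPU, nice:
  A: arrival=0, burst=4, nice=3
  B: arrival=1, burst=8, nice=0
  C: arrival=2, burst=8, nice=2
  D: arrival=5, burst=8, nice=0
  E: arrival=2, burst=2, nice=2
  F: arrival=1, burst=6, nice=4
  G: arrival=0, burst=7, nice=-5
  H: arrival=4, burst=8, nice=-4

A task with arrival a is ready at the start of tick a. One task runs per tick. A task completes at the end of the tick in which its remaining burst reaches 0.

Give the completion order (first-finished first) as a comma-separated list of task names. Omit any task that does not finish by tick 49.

t=0: ready={A,G} → run G
t=1: ready={A,B,F,G} → run G
t=2: ready={A,B,C,E,F,G} → run G
t=3: ready={A,B,C,E,F,G} → run G
t=4: ready={A,B,C,E,F,G,H} → run G
t=5: ready={A,B,C,D,E,F,G,H} → run G
t=6: ready={A,B,C,D,E,F,G,H} → run G
t=7: ready={A,B,C,D,E,F,H} → run H
t=8: ready={A,B,C,D,E,F,H} → run H
t=9: ready={A,B,C,D,E,F,H} → run H
t=10: ready={A,B,C,D,E,F,H} → run H
t=11: ready={A,B,C,D,E,F,H} → run H
t=12: ready={A,B,C,D,E,F,H} → run H
t=13: ready={A,B,C,D,E,F,H} → run H
t=14: ready={A,B,C,D,E,F,H} → run H
t=15: ready={A,B,C,D,E,F} → run B
t=16: ready={A,B,C,D,E,F} → run B
t=17: ready={A,B,C,D,E,F} → run B
t=18: ready={A,B,C,D,E,F} → run B
t=19: ready={A,B,C,D,E,F} → run B
t=20: ready={A,B,C,D,E,F} → run B
t=21: ready={A,B,C,D,E,F} → run B
t=22: ready={A,B,C,D,E,F} → run B
t=23: ready={A,C,D,E,F} → run D
t=24: ready={A,C,D,E,F} → run D
t=25: ready={A,C,D,E,F} → run D
t=26: ready={A,C,D,E,F} → run D
t=27: ready={A,C,D,E,F} → run D
t=28: ready={A,C,D,E,F} → run D
t=29: ready={A,C,D,E,F} → run D
t=30: ready={A,C,D,E,F} → run D
t=31: ready={A,C,E,F} → run C
t=32: ready={A,C,E,F} → run C
t=33: ready={A,C,E,F} → run C
t=34: ready={A,C,E,F} → run C
t=35: ready={A,C,E,F} → run C
t=36: ready={A,C,E,F} → run C
t=37: ready={A,C,E,F} → run C
t=38: ready={A,C,E,F} → run C
t=39: ready={A,E,F} → run E
t=40: ready={A,E,F} → run E
t=41: ready={A,F} → run A
t=42: ready={A,F} → run A
t=43: ready={A,F} → run A
t=44: ready={A,F} → run A
t=45: ready={F} → run F
t=46: ready={F} → run F
t=47: ready={F} → run F
t=48: ready={F} → run F
t=49: ready={F} → run F

completion order = G, H, B, D, C, E, A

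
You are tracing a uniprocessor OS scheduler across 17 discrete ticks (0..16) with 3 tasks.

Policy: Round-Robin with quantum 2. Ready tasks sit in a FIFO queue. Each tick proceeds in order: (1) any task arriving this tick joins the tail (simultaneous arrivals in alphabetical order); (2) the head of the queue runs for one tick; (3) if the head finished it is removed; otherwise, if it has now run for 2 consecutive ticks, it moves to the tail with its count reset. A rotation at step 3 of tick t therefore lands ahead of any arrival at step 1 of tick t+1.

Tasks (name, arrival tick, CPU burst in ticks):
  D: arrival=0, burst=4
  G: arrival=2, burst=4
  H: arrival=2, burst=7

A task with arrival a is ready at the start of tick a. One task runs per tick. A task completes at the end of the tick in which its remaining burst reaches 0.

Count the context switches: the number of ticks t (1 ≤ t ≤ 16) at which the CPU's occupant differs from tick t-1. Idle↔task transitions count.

t=0: queue=[D] q_used=0 → run D
t=1: queue=[D] q_used=1 → run D
t=2: queue=[D,G,H] q_used=0 → run D
t=3: queue=[D,G,H] q_used=1 → run D
t=4: queue=[G,H] q_used=0 → run G
t=5: queue=[G,H] q_used=1 → run G
t=6: queue=[H,G] q_used=0 → run H
t=7: queue=[H,G] q_used=1 → run H
t=8: queue=[G,H] q_used=0 → run G
t=9: queue=[G,H] q_used=1 → run G
t=10: queue=[H] q_used=0 → run H
t=11: queue=[H] q_used=1 → run H
t=12: queue=[H] q_used=0 → run H
t=13: queue=[H] q_used=1 → run H
t=14: queue=[H] q_used=0 → run H
t=15: (idle)
t=16: (idle)

context switches = 5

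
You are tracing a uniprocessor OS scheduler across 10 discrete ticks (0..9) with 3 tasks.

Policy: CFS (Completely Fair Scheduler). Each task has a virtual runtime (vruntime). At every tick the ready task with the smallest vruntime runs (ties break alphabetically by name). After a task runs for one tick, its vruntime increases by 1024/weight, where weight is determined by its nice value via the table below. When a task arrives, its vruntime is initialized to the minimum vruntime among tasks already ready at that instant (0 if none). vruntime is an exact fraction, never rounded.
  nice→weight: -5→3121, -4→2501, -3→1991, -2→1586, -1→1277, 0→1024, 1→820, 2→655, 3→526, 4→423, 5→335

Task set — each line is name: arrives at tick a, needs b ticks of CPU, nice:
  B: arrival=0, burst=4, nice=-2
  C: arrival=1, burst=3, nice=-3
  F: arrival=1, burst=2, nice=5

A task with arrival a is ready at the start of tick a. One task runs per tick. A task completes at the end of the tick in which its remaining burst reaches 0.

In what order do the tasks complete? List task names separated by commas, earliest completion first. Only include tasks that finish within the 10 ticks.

t=0: vr[B=0] → run B
t=1: vr[B=512/793 C=512/793 F=512/793] → run B
t=2: vr[B=1024/793 C=512/793 F=512/793] → run C
t=3: vr[B=1024/793 C=1831424/1578863 F=512/793] → run F
t=4: vr[B=1024/793 C=1831424/1578863 F=983552/265655] → run C
t=5: vr[B=1024/793 C=2643456/1578863 F=983552/265655] → run B
t=6: vr[B=1536/793 C=2643456/1578863 F=983552/265655] → run C
t=7: vr[B=1536/793 F=983552/265655] → run B
t=8: vr[F=983552/265655] → run F
t=9: (idle)

completion order = C, B, F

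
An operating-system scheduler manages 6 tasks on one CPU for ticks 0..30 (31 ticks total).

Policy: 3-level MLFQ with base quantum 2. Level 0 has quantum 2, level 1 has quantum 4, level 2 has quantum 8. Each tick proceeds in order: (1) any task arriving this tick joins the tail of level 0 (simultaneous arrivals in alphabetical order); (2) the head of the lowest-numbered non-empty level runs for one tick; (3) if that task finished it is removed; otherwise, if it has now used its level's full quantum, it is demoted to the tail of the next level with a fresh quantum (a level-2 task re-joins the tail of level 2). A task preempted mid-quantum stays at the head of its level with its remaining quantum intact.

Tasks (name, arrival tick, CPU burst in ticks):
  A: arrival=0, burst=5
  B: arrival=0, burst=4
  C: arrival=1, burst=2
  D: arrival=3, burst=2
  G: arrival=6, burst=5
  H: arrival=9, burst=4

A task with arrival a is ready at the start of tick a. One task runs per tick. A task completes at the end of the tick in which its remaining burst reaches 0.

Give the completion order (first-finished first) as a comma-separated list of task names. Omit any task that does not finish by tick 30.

t=0: L0/L1/L2 = AB/-/- → run A
t=1: L0/L1/L2 = ABC/-/- → run A
t=2: L0/L1/L2 = BC/A/- → run B
t=3: L0/L1/L2 = BCD/A/- → run B
t=4: L0/L1/L2 = CD/AB/- → run C
t=5: L0/L1/L2 = CD/AB/- → run C
t=6: L0/L1/L2 = DG/AB/- → run D
t=7: L0/L1/L2 = DG/AB/- → run D
t=8: L0/L1/L2 = G/AB/- → run G
t=9: L0/L1/L2 = GH/AB/- → run G
t=10: L0/L1/L2 = H/ABG/- → run H
t=11: L0/L1/L2 = H/ABG/- → run H
t=12: L0/L1/L2 = -/ABGH/- → run A
t=13: L0/L1/L2 = -/ABGH/- → run A
t=14: L0/L1/L2 = -/ABGH/- → run A
t=15: L0/L1/L2 = -/BGH/- → run B
t=16: L0/L1/L2 = -/BGH/- → run B
t=17: L0/L1/L2 = -/GH/- → run G
t=18: L0/L1/L2 = -/GH/- → run G
t=19: L0/L1/L2 = -/GH/- → run G
t=20: L0/L1/L2 = -/H/- → run H
t=21: L0/L1/L2 = -/H/- → run H
t=22: (idle)
t=23: (idle)
t=24: (idle)
t=25: (idle)
t=26: (idle)
t=27: (idle)
t=28: (idle)
t=29: (idle)
t=30: (idle)

completion order = C, D, A, B, G, H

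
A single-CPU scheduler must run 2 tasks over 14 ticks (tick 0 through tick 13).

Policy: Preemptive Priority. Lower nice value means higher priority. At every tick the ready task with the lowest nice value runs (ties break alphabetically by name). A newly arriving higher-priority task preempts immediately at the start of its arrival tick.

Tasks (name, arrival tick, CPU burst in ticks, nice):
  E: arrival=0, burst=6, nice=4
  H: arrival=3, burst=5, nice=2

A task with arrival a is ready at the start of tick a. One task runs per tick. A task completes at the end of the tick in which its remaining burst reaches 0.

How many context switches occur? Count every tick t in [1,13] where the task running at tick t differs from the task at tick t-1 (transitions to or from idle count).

t=0: ready={E} → run E
t=1: ready={E} → run E
t=2: ready={E} → run E
t=3: ready={E,H} → run H
t=4: ready={E,H} → run H
t=5: ready={E,H} → run H
t=6: ready={E,H} → run H
t=7: ready={E,H} → run H
t=8: ready={E} → run E
t=9: ready={E} → run E
t=10: ready={E} → run E
t=11: (idle)
t=12: (idle)
t=13: (idle)

context switches = 3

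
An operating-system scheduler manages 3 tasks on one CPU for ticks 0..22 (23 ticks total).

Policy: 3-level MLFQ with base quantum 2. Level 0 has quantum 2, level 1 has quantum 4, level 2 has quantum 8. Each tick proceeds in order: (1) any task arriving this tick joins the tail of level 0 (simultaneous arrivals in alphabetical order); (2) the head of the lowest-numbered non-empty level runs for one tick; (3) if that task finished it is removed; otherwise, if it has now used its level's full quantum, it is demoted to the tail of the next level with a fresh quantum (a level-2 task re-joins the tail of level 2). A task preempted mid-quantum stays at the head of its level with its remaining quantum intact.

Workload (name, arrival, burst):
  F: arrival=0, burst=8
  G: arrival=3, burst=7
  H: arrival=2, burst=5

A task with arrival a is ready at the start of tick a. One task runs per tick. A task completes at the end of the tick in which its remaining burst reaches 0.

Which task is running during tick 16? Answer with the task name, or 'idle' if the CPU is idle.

running at tick 16 = G

t=0: L0/L1/L2 = F/-/- → run F
t=1: L0/L1/L2 = F/-/- → run F
t=2: L0/L1/L2 = H/F/- → run H
t=3: L0/L1/L2 = HG/F/- → run H
t=4: L0/L1/L2 = G/FH/- → run G
t=5: L0/L1/L2 = G/FH/- → run G
t=6: L0/L1/L2 = -/FHG/- → run F
t=7: L0/L1/L2 = -/FHG/- → run F
t=8: L0/L1/L2 = -/FHG/- → run F
t=9: L0/L1/L2 = -/FHG/- → run F
t=10: L0/L1/L2 = -/HG/F → run H
t=11: L0/L1/L2 = -/HG/F → run H
t=12: L0/L1/L2 = -/HG/F → run H
t=13: L0/L1/L2 = -/G/F → run G
t=14: L0/L1/L2 = -/G/F → run G
t=15: L0/L1/L2 = -/G/F → run G
t=16: L0/L1/L2 = -/G/F → run G
t=17: L0/L1/L2 = -/-/FG → run F
t=18: L0/L1/L2 = -/-/FG → run F
t=19: L0/L1/L2 = -/-/G → run G
t=20: (idle)
t=21: (idle)
t=22: (idle)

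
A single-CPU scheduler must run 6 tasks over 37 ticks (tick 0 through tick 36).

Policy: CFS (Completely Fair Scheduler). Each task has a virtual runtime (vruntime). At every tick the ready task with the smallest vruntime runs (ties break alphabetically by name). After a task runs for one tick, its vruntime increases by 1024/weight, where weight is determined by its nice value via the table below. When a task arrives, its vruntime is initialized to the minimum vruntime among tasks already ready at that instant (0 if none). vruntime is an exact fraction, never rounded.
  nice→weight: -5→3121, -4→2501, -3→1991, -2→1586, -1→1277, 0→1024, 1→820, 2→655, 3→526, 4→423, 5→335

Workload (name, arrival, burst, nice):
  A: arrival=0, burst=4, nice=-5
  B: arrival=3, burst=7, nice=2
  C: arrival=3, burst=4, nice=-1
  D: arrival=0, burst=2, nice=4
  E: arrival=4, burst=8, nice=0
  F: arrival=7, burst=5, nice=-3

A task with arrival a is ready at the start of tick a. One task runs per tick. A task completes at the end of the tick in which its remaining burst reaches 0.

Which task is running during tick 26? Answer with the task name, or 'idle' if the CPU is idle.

t=0: vr[A=0 D=0] → run A
t=1: vr[A=1024/3121 D=0] → run D
t=2: vr[A=1024/3121 D=1024/423] → run A
t=3: vr[A=2048/3121 B=2048/3121 C=2048/3121 D=1024/423] → run A
t=4: vr[A=3072/3121 B=2048/3121 C=2048/3121 D=1024/423 E=2048/3121] → run B
t=5: vr[A=3072/3121 B=4537344/2044255 C=2048/3121 D=1024/423 E=2048/3121] → run C
t=6: vr[A=3072/3121 B=4537344/2044255 C=5811200/3985517 D=1024/423 E=2048/3121] → run E
t=7: vr[A=3072/3121 B=4537344/2044255 C=5811200/3985517 D=1024/423 E=5169/3121 F=3072/3121] → run A
t=8: vr[B=4537344/2044255 C=5811200/3985517 D=1024/423 E=5169/3121 F=3072/3121] → run F
t=9: vr[B=4537344/2044255 C=5811200/3985517 D=1024/423 E=5169/3121 F=9312256/6213911] → run C
t=10: vr[B=4537344/2044255 C=9007104/3985517 D=1024/423 E=5169/3121 F=9312256/6213911] → run F
t=11: vr[B=4537344/2044255 C=9007104/3985517 D=1024/423 E=5169/3121 F=12508160/6213911] → run E
t=12: vr[B=4537344/2044255 C=9007104/3985517 D=1024/423 E=8290/3121 F=12508160/6213911] → run F
t=13: vr[B=4537344/2044255 C=9007104/3985517 D=1024/423 E=8290/3121 F=15704064/6213911] → run B
t=14: vr[B=7733248/2044255 C=9007104/3985517 D=1024/423 E=8290/3121 F=15704064/6213911] → run C
t=15: vr[B=7733248/2044255 C=12203008/3985517 D=1024/423 E=8290/3121 F=15704064/6213911] → run D
t=16: vr[B=7733248/2044255 C=12203008/3985517 E=8290/3121 F=15704064/6213911] → run F
t=17: vr[B=7733248/2044255 C=12203008/3985517 E=8290/3121 F=18899968/6213911] → run E
t=18: vr[B=7733248/2044255 C=12203008/3985517 E=11411/3121 F=18899968/6213911] → run F
t=19: vr[B=7733248/2044255 C=12203008/3985517 E=11411/3121] → run C
t=20: vr[B=7733248/2044255 E=11411/3121] → run E
t=21: vr[B=7733248/2044255 E=14532/3121] → run B
t=22: vr[B=10929152/2044255 E=14532/3121] → run E
t=23: vr[B=10929152/2044255 E=17653/3121] → run B
t=24: vr[B=14125056/2044255 E=17653/3121] → run E
t=25: vr[B=14125056/2044255 E=20774/3121] → run E
t=26: vr[B=14125056/2044255 E=23895/3121] → run B
t=27: vr[B=3464192/408851 E=23895/3121] → run E
t=28: vr[B=3464192/408851] → run B
t=29: vr[B=20516864/2044255] → run B
t=30: (idle)
t=31: (idle)
t=32: (idle)
t=33: (idle)
t=34: (idle)
t=35: (idle)
t=36: (idle)

running at tick 26 = B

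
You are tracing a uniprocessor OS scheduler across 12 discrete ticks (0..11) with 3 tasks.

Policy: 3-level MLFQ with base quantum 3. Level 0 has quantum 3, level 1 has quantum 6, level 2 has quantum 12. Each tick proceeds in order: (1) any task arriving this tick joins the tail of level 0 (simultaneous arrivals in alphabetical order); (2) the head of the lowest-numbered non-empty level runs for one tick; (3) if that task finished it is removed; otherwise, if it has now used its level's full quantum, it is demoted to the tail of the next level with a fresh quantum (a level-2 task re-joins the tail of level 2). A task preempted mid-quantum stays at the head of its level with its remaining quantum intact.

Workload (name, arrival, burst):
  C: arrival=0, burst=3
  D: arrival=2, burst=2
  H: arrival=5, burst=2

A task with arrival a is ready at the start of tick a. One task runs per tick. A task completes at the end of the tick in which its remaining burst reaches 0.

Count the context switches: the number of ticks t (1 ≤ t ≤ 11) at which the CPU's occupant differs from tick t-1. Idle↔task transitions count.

t=0: L0/L1/L2 = C/-/- → run C
t=1: L0/L1/L2 = C/-/- → run C
t=2: L0/L1/L2 = CD/-/- → run C
t=3: L0/L1/L2 = D/-/- → run D
t=4: L0/L1/L2 = D/-/- → run D
t=5: L0/L1/L2 = H/-/- → run H
t=6: L0/L1/L2 = H/-/- → run H
t=7: (idle)
t=8: (idle)
t=9: (idle)
t=10: (idle)
t=11: (idle)

context switches = 3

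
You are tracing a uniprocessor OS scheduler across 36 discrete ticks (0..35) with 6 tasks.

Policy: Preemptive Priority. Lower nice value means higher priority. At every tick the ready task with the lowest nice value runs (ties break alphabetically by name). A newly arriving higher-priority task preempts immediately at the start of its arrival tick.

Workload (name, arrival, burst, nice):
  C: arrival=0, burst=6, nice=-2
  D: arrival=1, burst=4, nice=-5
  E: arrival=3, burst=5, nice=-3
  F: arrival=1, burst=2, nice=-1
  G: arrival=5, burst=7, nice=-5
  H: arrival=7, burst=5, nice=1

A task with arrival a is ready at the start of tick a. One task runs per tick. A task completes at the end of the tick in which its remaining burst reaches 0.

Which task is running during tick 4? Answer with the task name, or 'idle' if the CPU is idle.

t=0: ready={C} → run C
t=1: ready={C,D,F} → run D
t=2: ready={C,D,F} → run D
t=3: ready={C,D,E,F} → run D
t=4: ready={C,D,E,F} → run D
t=5: ready={C,E,F,G} → run G
t=6: ready={C,E,F,G} → run G
t=7: ready={C,E,F,G,H} → run G
t=8: ready={C,E,F,G,H} → run G
t=9: ready={C,E,F,G,H} → run G
t=10: ready={C,E,F,G,H} → run G
t=11: ready={C,E,F,G,H} → run G
t=12: ready={C,E,F,H} → run E
t=13: ready={C,E,F,H} → run E
t=14: ready={C,E,F,H} → run E
t=15: ready={C,E,F,H} → run E
t=16: ready={C,E,F,H} → run E
t=17: ready={C,F,H} → run C
t=18: ready={C,F,H} → run C
t=19: ready={C,F,H} → run C
t=20: ready={C,F,H} → run C
t=21: ready={C,F,H} → run C
t=22: ready={F,H} → run F
t=23: ready={F,H} → run F
t=24: ready={H} → run H
t=25: ready={H} → run H
t=26: ready={H} → run H
t=27: ready={H} → run H
t=28: ready={H} → run H
t=29: (idle)
t=30: (idle)
t=31: (idle)
t=32: (idle)
t=33: (idle)
t=34: (idle)
t=35: (idle)

running at tick 4 = D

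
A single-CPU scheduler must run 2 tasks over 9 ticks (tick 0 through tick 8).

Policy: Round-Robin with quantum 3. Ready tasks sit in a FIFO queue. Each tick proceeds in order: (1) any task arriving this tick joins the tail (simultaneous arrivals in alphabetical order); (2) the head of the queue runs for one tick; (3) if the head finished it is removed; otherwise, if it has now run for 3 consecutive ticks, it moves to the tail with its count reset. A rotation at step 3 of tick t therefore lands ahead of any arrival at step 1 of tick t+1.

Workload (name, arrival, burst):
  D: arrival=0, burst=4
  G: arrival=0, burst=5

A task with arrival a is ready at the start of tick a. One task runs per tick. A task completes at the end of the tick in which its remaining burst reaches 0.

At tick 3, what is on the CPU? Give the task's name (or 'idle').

running at tick 3 = G

t=0: queue=[D,G] q_used=0 → run D
t=1: queue=[D,G] q_used=1 → run D
t=2: queue=[D,G] q_used=2 → run D
t=3: queue=[G,D] q_used=0 → run G
t=4: queue=[G,D] q_used=1 → run G
t=5: queue=[G,D] q_used=2 → run G
t=6: queue=[D,G] q_used=0 → run D
t=7: queue=[G] q_used=0 → run G
t=8: queue=[G] q_used=1 → run G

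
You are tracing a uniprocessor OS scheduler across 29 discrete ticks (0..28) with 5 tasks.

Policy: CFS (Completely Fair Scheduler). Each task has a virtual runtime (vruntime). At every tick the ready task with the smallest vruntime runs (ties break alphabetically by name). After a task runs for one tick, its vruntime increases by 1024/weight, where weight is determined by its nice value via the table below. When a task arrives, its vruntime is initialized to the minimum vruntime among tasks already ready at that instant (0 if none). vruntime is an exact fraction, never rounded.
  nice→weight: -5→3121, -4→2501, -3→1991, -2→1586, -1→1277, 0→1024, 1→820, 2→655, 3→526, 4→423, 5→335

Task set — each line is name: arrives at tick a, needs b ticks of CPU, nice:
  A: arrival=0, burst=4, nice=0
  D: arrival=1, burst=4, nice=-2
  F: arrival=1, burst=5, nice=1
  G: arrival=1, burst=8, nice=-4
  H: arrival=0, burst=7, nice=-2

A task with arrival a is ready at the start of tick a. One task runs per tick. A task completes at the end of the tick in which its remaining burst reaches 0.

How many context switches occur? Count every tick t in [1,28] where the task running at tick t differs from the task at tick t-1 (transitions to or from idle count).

context switches = 27

t=0: vr[A=0 H=0] → run A
t=1: vr[A=1 D=0 F=0 G=0 H=0] → run D
t=2: vr[A=1 D=512/793 F=0 G=0 H=0] → run F
t=3: vr[A=1 D=512/793 F=256/205 G=0 H=0] → run G
t=4: vr[A=1 D=512/793 F=256/205 G=1024/2501 H=0] → run H
t=5: vr[A=1 D=512/793 F=256/205 G=1024/2501 H=512/793] → run G
t=6: vr[A=1 D=512/793 F=256/205 G=2048/2501 H=512/793] → run D
t=7: vr[A=1 D=1024/793 F=256/205 G=2048/2501 H=512/793] → run H
t=8: vr[A=1 D=1024/793 F=256/205 G=2048/2501 H=1024/793] → run G
t=9: vr[A=1 D=1024/793 F=256/205 G=3072/2501 H=1024/793] → run A
t=10: vr[A=2 D=1024/793 F=256/205 G=3072/2501 H=1024/793] → run G
t=11: vr[A=2 D=1024/793 F=256/205 G=4096/2501 H=1024/793] → run F
t=12: vr[A=2 D=1024/793 F=512/205 G=4096/2501 H=1024/793] → run D
t=13: vr[A=2 D=1536/793 F=512/205 G=4096/2501 H=1024/793] → run H
t=14: vr[A=2 D=1536/793 F=512/205 G=4096/2501 H=1536/793] → run G
t=15: vr[A=2 D=1536/793 F=512/205 G=5120/2501 H=1536/793] → run D
t=16: vr[A=2 F=512/205 G=5120/2501 H=1536/793] → run H
t=17: vr[A=2 F=512/205 G=5120/2501 H=2048/793] → run A
t=18: vr[A=3 F=512/205 G=5120/2501 H=2048/793] → run G
t=19: vr[A=3 F=512/205 G=6144/2501 H=2048/793] → run G
t=20: vr[A=3 F=512/205 G=7168/2501 H=2048/793] → run F
t=21: vr[A=3 F=768/205 G=7168/2501 H=2048/793] → run H
t=22: vr[A=3 F=768/205 G=7168/2501 H=2560/793] → run G
t=23: vr[A=3 F=768/205 H=2560/793] → run A
t=24: vr[F=768/205 H=2560/793] → run H
t=25: vr[F=768/205 H=3072/793] → run F
t=26: vr[F=1024/205 H=3072/793] → run H
t=27: vr[F=1024/205] → run F
t=28: (idle)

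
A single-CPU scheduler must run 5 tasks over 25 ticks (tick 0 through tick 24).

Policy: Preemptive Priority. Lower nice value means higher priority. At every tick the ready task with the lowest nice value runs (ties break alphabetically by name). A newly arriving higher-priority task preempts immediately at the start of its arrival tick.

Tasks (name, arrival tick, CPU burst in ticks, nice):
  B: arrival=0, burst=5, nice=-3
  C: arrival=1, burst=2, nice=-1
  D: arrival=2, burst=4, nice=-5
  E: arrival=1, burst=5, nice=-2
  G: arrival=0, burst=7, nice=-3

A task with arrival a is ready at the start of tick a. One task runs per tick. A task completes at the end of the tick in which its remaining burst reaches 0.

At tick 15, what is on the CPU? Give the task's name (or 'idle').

running at tick 15 = G

t=0: ready={B,G} → run B
t=1: ready={B,C,E,G} → run B
t=2: ready={B,C,D,E,G} → run D
t=3: ready={B,C,D,E,G} → run D
t=4: ready={B,C,D,E,G} → run D
t=5: ready={B,C,D,E,G} → run D
t=6: ready={B,C,E,G} → run B
t=7: ready={B,C,E,G} → run B
t=8: ready={B,C,E,G} → run B
t=9: ready={C,E,G} → run G
t=10: ready={C,E,G} → run G
t=11: ready={C,E,G} → run G
t=12: ready={C,E,G} → run G
t=13: ready={C,E,G} → run G
t=14: ready={C,E,G} → run G
t=15: ready={C,E,G} → run G
t=16: ready={C,E} → run E
t=17: ready={C,E} → run E
t=18: ready={C,E} → run E
t=19: ready={C,E} → run E
t=20: ready={C,E} → run E
t=21: ready={C} → run C
t=22: ready={C} → run C
t=23: (idle)
t=24: (idle)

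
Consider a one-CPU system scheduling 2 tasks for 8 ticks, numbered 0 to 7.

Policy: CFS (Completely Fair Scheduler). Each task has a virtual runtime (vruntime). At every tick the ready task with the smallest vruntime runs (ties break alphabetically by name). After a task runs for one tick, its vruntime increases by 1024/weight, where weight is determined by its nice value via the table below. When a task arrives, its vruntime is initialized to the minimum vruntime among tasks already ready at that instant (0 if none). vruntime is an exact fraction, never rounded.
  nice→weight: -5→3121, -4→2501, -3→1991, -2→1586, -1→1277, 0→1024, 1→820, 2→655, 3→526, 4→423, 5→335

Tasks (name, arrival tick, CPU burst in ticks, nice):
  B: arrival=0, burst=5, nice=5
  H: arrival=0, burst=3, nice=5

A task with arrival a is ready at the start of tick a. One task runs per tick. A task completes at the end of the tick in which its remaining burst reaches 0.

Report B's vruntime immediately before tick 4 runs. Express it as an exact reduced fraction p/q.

vruntime(B, start of tick 4) = 2048/335

t=0: vr[B=0 H=0] → run B
t=1: vr[B=1024/335 H=0] → run H
t=2: vr[B=1024/335 H=1024/335] → run B
t=3: vr[B=2048/335 H=1024/335] → run H
t=4: vr[B=2048/335 H=2048/335] → run B
t=5: vr[B=3072/335 H=2048/335] → run H
t=6: vr[B=3072/335] → run B
t=7: vr[B=4096/335] → run B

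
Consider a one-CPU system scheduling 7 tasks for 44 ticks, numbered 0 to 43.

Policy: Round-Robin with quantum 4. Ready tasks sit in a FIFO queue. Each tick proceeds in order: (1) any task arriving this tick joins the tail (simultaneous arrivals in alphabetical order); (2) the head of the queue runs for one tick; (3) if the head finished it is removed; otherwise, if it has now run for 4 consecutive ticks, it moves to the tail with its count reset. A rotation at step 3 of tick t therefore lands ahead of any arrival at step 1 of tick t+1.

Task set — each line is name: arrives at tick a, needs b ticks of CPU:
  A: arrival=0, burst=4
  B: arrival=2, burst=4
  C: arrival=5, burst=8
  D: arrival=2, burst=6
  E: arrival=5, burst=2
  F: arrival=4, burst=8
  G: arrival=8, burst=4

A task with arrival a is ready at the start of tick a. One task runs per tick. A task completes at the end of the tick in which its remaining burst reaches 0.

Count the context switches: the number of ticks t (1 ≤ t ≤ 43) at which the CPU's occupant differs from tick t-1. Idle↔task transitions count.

context switches = 10

t=0: queue=[A] q_used=0 → run A
t=1: queue=[A] q_used=1 → run A
t=2: queue=[A,B,D] q_used=2 → run A
t=3: queue=[A,B,D] q_used=3 → run A
t=4: queue=[B,D,F] q_used=0 → run B
t=5: queue=[B,D,F,C,E] q_used=1 → run B
t=6: queue=[B,D,F,C,E] q_used=2 → run B
t=7: queue=[B,D,F,C,E] q_used=3 → run B
t=8: queue=[D,F,C,E,G] q_used=0 → run D
t=9: queue=[D,F,C,E,G] q_used=1 → run D
t=10: queue=[D,F,C,E,G] q_used=2 → run D
t=11: queue=[D,F,C,E,G] q_used=3 → run D
t=12: queue=[F,C,E,G,D] q_used=0 → run F
t=13: queue=[F,C,E,G,D] q_used=1 → run F
t=14: queue=[F,C,E,G,D] q_used=2 → run F
t=15: queue=[F,C,E,G,D] q_used=3 → run F
t=16: queue=[C,E,G,D,F] q_used=0 → run C
t=17: queue=[C,E,G,D,F] q_used=1 → run C
t=18: queue=[C,E,G,D,F] q_used=2 → run C
t=19: queue=[C,E,G,D,F] q_used=3 → run C
t=20: queue=[E,G,D,F,C] q_used=0 → run E
t=21: queue=[E,G,D,F,C] q_used=1 → run E
t=22: queue=[G,D,F,C] q_used=0 → run G
t=23: queue=[G,D,F,C] q_used=1 → run G
t=24: queue=[G,D,F,C] q_used=2 → run G
t=25: queue=[G,D,F,C] q_used=3 → run G
t=26: queue=[D,F,C] q_used=0 → run D
t=27: queue=[D,F,C] q_used=1 → run D
t=28: queue=[F,C] q_used=0 → run F
t=29: queue=[F,C] q_used=1 → run F
t=30: queue=[F,C] q_used=2 → run F
t=31: queue=[F,C] q_used=3 → run F
t=32: queue=[C] q_used=0 → run C
t=33: queue=[C] q_used=1 → run C
t=34: queue=[C] q_used=2 → run C
t=35: queue=[C] q_used=3 → run C
t=36: (idle)
t=37: (idle)
t=38: (idle)
t=39: (idle)
t=40: (idle)
t=41: (idle)
t=42: (idle)
t=43: (idle)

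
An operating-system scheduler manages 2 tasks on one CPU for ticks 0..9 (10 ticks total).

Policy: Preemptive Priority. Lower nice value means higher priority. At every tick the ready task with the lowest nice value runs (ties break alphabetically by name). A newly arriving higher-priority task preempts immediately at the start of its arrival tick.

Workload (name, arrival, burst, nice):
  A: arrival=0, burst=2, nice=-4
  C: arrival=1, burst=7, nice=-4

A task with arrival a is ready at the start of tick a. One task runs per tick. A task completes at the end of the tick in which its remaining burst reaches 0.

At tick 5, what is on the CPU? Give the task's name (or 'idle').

t=0: ready={A} → run A
t=1: ready={A,C} → run A
t=2: ready={C} → run C
t=3: ready={C} → run C
t=4: ready={C} → run C
t=5: ready={C} → run C
t=6: ready={C} → run C
t=7: ready={C} → run C
t=8: ready={C} → run C
t=9: (idle)

running at tick 5 = C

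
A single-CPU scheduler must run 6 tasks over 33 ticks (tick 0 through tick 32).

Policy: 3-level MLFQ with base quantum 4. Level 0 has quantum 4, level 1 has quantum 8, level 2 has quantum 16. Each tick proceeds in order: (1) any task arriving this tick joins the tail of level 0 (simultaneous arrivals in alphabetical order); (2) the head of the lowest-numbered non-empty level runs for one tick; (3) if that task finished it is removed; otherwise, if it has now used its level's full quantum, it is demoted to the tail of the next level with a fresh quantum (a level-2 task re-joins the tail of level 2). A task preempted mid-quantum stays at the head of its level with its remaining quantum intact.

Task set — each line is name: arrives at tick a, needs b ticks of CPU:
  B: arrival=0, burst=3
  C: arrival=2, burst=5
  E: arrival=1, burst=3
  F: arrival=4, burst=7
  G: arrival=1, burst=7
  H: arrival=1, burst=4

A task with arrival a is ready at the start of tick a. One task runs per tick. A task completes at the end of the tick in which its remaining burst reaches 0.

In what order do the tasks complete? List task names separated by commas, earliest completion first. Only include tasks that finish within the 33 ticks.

t=0: L0/L1/L2 = B/-/- → run B
t=1: L0/L1/L2 = BEGH/-/- → run B
t=2: L0/L1/L2 = BEGHC/-/- → run B
t=3: L0/L1/L2 = EGHC/-/- → run E
t=4: L0/L1/L2 = EGHCF/-/- → run E
t=5: L0/L1/L2 = EGHCF/-/- → run E
t=6: L0/L1/L2 = GHCF/-/- → run G
t=7: L0/L1/L2 = GHCF/-/- → run G
t=8: L0/L1/L2 = GHCF/-/- → run G
t=9: L0/L1/L2 = GHCF/-/- → run G
t=10: L0/L1/L2 = HCF/G/- → run H
t=11: L0/L1/L2 = HCF/G/- → run H
t=12: L0/L1/L2 = HCF/G/- → run H
t=13: L0/L1/L2 = HCF/G/- → run H
t=14: L0/L1/L2 = CF/G/- → run C
t=15: L0/L1/L2 = CF/G/- → run C
t=16: L0/L1/L2 = CF/G/- → run C
t=17: L0/L1/L2 = CF/G/- → run C
t=18: L0/L1/L2 = F/GC/- → run F
t=19: L0/L1/L2 = F/GC/- → run F
t=20: L0/L1/L2 = F/GC/- → run F
t=21: L0/L1/L2 = F/GC/- → run F
t=22: L0/L1/L2 = -/GCF/- → run G
t=23: L0/L1/L2 = -/GCF/- → run G
t=24: L0/L1/L2 = -/GCF/- → run G
t=25: L0/L1/L2 = -/CF/- → run C
t=26: L0/L1/L2 = -/F/- → run F
t=27: L0/L1/L2 = -/F/- → run F
t=28: L0/L1/L2 = -/F/- → run F
t=29: (idle)
t=30: (idle)
t=31: (idle)
t=32: (idle)

completion order = B, E, H, G, C, F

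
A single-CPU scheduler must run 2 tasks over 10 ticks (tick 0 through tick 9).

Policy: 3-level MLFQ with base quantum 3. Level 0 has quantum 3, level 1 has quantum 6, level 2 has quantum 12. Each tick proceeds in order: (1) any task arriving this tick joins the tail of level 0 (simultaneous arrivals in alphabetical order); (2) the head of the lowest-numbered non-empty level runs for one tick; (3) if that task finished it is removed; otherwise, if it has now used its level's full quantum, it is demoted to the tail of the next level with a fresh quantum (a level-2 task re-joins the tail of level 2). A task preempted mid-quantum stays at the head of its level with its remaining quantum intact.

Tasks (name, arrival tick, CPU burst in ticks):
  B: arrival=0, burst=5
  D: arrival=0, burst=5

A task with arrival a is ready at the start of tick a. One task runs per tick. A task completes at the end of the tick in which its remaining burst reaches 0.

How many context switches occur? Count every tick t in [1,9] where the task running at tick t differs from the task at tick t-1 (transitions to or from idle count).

context switches = 3

t=0: L0/L1/L2 = BD/-/- → run B
t=1: L0/L1/L2 = BD/-/- → run B
t=2: L0/L1/L2 = BD/-/- → run B
t=3: L0/L1/L2 = D/B/- → run D
t=4: L0/L1/L2 = D/B/- → run D
t=5: L0/L1/L2 = D/B/- → run D
t=6: L0/L1/L2 = -/BD/- → run B
t=7: L0/L1/L2 = -/BD/- → run B
t=8: L0/L1/L2 = -/D/- → run D
t=9: L0/L1/L2 = -/D/- → run D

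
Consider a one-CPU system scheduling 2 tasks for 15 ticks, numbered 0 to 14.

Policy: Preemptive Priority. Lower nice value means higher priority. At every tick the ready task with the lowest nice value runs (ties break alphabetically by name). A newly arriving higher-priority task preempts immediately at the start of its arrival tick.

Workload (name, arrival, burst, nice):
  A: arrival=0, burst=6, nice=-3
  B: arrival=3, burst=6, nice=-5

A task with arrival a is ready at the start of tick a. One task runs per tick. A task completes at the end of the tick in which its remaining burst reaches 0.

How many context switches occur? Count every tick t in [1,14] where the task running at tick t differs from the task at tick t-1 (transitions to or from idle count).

context switches = 3

t=0: ready={A} → run A
t=1: ready={A} → run A
t=2: ready={A} → run A
t=3: ready={A,B} → run B
t=4: ready={A,B} → run B
t=5: ready={A,B} → run B
t=6: ready={A,B} → run B
t=7: ready={A,B} → run B
t=8: ready={A,B} → run B
t=9: ready={A} → run A
t=10: ready={A} → run A
t=11: ready={A} → run A
t=12: (idle)
t=13: (idle)
t=14: (idle)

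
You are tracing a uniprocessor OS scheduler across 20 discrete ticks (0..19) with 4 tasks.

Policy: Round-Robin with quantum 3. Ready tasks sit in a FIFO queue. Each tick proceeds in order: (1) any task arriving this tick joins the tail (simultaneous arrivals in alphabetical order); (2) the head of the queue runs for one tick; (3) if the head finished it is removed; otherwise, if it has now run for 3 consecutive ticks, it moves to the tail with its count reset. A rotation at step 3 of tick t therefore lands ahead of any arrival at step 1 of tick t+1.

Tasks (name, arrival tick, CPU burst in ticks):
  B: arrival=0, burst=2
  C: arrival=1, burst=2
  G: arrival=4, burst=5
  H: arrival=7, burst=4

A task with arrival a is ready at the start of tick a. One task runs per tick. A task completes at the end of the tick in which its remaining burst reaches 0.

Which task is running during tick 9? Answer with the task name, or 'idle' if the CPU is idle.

running at tick 9 = H

t=0: queue=[B] q_used=0 → run B
t=1: queue=[B,C] q_used=1 → run B
t=2: queue=[C] q_used=0 → run C
t=3: queue=[C] q_used=1 → run C
t=4: queue=[G] q_used=0 → run G
t=5: queue=[G] q_used=1 → run G
t=6: queue=[G] q_used=2 → run G
t=7: queue=[G,H] q_used=0 → run G
t=8: queue=[G,H] q_used=1 → run G
t=9: queue=[H] q_used=0 → run H
t=10: queue=[H] q_used=1 → run H
t=11: queue=[H] q_used=2 → run H
t=12: queue=[H] q_used=0 → run H
t=13: (idle)
t=14: (idle)
t=15: (idle)
t=16: (idle)
t=17: (idle)
t=18: (idle)
t=19: (idle)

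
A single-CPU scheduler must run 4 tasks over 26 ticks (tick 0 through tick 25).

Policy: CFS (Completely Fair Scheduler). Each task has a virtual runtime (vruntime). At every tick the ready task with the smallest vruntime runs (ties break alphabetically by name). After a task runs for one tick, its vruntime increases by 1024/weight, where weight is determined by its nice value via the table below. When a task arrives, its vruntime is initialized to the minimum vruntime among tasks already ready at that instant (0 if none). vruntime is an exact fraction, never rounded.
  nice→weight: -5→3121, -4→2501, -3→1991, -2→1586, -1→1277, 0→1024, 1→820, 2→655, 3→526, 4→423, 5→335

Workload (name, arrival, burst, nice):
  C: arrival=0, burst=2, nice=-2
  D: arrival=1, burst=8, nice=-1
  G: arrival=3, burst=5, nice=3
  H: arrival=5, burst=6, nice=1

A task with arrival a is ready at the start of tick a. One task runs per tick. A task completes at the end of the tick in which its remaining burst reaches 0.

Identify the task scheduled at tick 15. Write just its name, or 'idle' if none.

running at tick 15 = H

t=0: vr[C=0] → run C
t=1: vr[C=512/793 D=512/793] → run C
t=2: vr[D=512/793] → run D
t=3: vr[D=1465856/1012661 G=1465856/1012661] → run D
t=4: vr[D=2277888/1012661 G=1465856/1012661] → run G
t=5: vr[D=2277888/1012661 G=904002560/266329843 H=2277888/1012661] → run D
t=6: vr[D=3089920/1012661 G=904002560/266329843 H=2277888/1012661] → run H
t=7: vr[D=3089920/1012661 G=904002560/266329843 H=726208256/207595505] → run D
t=8: vr[D=3901952/1012661 G=904002560/266329843 H=726208256/207595505] → run G
t=9: vr[D=3901952/1012661 G=1422484992/266329843 H=726208256/207595505] → run H
t=10: vr[D=3901952/1012661 G=1422484992/266329843 H=985449472/207595505] → run D
t=11: vr[D=4713984/1012661 G=1422484992/266329843 H=985449472/207595505] → run D
t=12: vr[D=5526016/1012661 G=1422484992/266329843 H=985449472/207595505] → run H
t=13: vr[D=5526016/1012661 G=1422484992/266329843 H=1244690688/207595505] → run G
t=14: vr[D=5526016/1012661 G=1940967424/266329843 H=1244690688/207595505] → run D
t=15: vr[D=6338048/1012661 G=1940967424/266329843 H=1244690688/207595505] → run H
t=16: vr[D=6338048/1012661 G=1940967424/266329843 H=1503931904/207595505] → run D
t=17: vr[G=1940967424/266329843 H=1503931904/207595505] → run H
t=18: vr[G=1940967424/266329843 H=352634624/41519101] → run G
t=19: vr[G=2459449856/266329843 H=352634624/41519101] → run H
t=20: vr[G=2459449856/266329843] → run G
t=21: (idle)
t=22: (idle)
t=23: (idle)
t=24: (idle)
t=25: (idle)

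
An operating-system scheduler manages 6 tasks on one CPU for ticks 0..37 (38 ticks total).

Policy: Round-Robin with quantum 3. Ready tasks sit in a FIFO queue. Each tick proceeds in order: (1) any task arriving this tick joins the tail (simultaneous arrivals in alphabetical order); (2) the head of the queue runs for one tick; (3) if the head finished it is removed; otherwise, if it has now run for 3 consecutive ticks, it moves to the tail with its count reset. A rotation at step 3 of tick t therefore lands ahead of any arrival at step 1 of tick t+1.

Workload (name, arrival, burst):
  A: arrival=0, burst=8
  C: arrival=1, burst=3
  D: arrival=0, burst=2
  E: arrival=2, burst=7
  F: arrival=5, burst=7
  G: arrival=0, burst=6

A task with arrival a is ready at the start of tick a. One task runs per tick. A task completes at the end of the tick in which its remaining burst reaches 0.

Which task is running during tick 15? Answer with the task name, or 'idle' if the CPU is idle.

t=0: queue=[A,D,G] q_used=0 → run A
t=1: queue=[A,D,G,C] q_used=1 → run A
t=2: queue=[A,D,G,C,E] q_used=2 → run A
t=3: queue=[D,G,C,E,A] q_used=0 → run D
t=4: queue=[D,G,C,E,A] q_used=1 → run D
t=5: queue=[G,C,E,A,F] q_used=0 → run G
t=6: queue=[G,C,E,A,F] q_used=1 → run G
t=7: queue=[G,C,E,A,F] q_used=2 → run G
t=8: queue=[C,E,A,F,G] q_used=0 → run C
t=9: queue=[C,E,A,F,G] q_used=1 → run C
t=10: queue=[C,E,A,F,G] q_used=2 → run C
t=11: queue=[E,A,F,G] q_used=0 → run E
t=12: queue=[E,A,F,G] q_used=1 → run E
t=13: queue=[E,A,F,G] q_used=2 → run E
t=14: queue=[A,F,G,E] q_used=0 → run A
t=15: queue=[A,F,G,E] q_used=1 → run A
t=16: queue=[A,F,G,E] q_used=2 → run A
t=17: queue=[F,G,E,A] q_used=0 → run F
t=18: queue=[F,G,E,A] q_used=1 → run F
t=19: queue=[F,G,E,A] q_used=2 → run F
t=20: queue=[G,E,A,F] q_used=0 → run G
t=21: queue=[G,E,A,F] q_used=1 → run G
t=22: queue=[G,E,A,F] q_used=2 → run G
t=23: queue=[E,A,F] q_used=0 → run E
t=24: queue=[E,A,F] q_used=1 → run E
t=25: queue=[E,A,F] q_used=2 → run E
t=26: queue=[A,F,E] q_used=0 → run A
t=27: queue=[A,F,E] q_used=1 → run A
t=28: queue=[F,E] q_used=0 → run F
t=29: queue=[F,E] q_used=1 → run F
t=30: queue=[F,E] q_used=2 → run F
t=31: queue=[E,F] q_used=0 → run E
t=32: queue=[F] q_used=0 → run F
t=33: (idle)
t=34: (idle)
t=35: (idle)
t=36: (idle)
t=37: (idle)

running at tick 15 = A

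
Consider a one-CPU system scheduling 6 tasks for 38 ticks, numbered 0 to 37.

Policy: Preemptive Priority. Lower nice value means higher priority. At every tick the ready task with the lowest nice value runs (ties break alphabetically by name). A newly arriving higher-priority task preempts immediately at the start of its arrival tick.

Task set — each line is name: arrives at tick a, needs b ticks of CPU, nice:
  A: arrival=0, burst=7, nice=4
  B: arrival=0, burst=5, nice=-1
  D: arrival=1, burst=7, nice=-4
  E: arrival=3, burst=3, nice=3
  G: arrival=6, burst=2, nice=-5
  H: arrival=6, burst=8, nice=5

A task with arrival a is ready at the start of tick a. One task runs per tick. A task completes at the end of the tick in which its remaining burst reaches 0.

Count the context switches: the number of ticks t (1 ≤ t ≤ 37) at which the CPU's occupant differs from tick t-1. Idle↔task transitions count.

context switches = 8

t=0: ready={A,B} → run B
t=1: ready={A,B,D} → run D
t=2: ready={A,B,D} → run D
t=3: ready={A,B,D,E} → run D
t=4: ready={A,B,D,E} → run D
t=5: ready={A,B,D,E} → run D
t=6: ready={A,B,D,E,G,H} → run G
t=7: ready={A,B,D,E,G,H} → run G
t=8: ready={A,B,D,E,H} → run D
t=9: ready={A,B,D,E,H} → run D
t=10: ready={A,B,E,H} → run B
t=11: ready={A,B,E,H} → run B
t=12: ready={A,B,E,H} → run B
t=13: ready={A,B,E,H} → run B
t=14: ready={A,E,H} → run E
t=15: ready={A,E,H} → run E
t=16: ready={A,E,H} → run E
t=17: ready={A,H} → run A
t=18: ready={A,H} → run A
t=19: ready={A,H} → run A
t=20: ready={A,H} → run A
t=21: ready={A,H} → run A
t=22: ready={A,H} → run A
t=23: ready={A,H} → run A
t=24: ready={H} → run H
t=25: ready={H} → run H
t=26: ready={H} → run H
t=27: ready={H} → run H
t=28: ready={H} → run H
t=29: ready={H} → run H
t=30: ready={H} → run H
t=31: ready={H} → run H
t=32: (idle)
t=33: (idle)
t=34: (idle)
t=35: (idle)
t=36: (idle)
t=37: (idle)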